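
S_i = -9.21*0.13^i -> [-9.21, -1.2, -0.16, -0.02, -0.0]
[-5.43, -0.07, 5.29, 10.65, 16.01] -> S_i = -5.43 + 5.36*i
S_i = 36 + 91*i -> [36, 127, 218, 309, 400]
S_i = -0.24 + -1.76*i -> [-0.24, -2.0, -3.76, -5.52, -7.28]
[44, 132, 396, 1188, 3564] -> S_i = 44*3^i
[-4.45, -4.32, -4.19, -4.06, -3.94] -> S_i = -4.45*0.97^i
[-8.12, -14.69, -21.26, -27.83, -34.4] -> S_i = -8.12 + -6.57*i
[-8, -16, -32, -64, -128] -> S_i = -8*2^i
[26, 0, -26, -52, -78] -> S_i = 26 + -26*i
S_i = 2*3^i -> [2, 6, 18, 54, 162]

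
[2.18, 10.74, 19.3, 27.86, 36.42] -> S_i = 2.18 + 8.56*i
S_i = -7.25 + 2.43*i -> [-7.25, -4.82, -2.39, 0.04, 2.47]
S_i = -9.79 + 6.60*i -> [-9.79, -3.19, 3.41, 10.01, 16.61]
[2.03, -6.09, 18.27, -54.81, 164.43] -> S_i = 2.03*(-3.00)^i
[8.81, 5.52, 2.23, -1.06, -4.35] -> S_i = 8.81 + -3.29*i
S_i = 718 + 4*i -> [718, 722, 726, 730, 734]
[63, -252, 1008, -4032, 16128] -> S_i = 63*-4^i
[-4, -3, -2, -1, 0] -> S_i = -4 + 1*i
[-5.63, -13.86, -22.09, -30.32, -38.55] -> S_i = -5.63 + -8.23*i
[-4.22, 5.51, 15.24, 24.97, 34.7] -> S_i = -4.22 + 9.73*i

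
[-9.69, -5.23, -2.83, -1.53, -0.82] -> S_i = -9.69*0.54^i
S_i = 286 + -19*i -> [286, 267, 248, 229, 210]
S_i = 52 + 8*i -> [52, 60, 68, 76, 84]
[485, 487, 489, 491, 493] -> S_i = 485 + 2*i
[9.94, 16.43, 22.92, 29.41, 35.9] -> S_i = 9.94 + 6.49*i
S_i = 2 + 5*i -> [2, 7, 12, 17, 22]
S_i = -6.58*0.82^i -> [-6.58, -5.4, -4.42, -3.63, -2.97]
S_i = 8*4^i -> [8, 32, 128, 512, 2048]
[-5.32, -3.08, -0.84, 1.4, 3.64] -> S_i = -5.32 + 2.24*i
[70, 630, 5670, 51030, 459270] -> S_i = 70*9^i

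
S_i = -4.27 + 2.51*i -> [-4.27, -1.76, 0.75, 3.26, 5.77]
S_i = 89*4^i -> [89, 356, 1424, 5696, 22784]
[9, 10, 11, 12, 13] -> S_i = 9 + 1*i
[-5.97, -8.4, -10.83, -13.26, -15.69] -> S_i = -5.97 + -2.43*i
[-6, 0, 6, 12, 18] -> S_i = -6 + 6*i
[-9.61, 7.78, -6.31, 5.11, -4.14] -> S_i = -9.61*(-0.81)^i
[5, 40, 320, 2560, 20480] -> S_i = 5*8^i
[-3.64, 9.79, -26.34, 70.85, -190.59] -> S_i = -3.64*(-2.69)^i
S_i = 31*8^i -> [31, 248, 1984, 15872, 126976]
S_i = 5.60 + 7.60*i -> [5.6, 13.2, 20.8, 28.4, 36.0]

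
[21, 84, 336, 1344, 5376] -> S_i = 21*4^i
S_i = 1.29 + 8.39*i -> [1.29, 9.68, 18.07, 26.46, 34.85]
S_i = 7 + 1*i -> [7, 8, 9, 10, 11]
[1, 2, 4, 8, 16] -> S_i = 1*2^i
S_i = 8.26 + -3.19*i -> [8.26, 5.07, 1.88, -1.31, -4.5]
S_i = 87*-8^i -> [87, -696, 5568, -44544, 356352]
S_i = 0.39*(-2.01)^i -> [0.39, -0.78, 1.58, -3.17, 6.37]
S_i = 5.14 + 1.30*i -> [5.14, 6.44, 7.74, 9.04, 10.34]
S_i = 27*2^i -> [27, 54, 108, 216, 432]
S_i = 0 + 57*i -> [0, 57, 114, 171, 228]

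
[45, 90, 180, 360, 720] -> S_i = 45*2^i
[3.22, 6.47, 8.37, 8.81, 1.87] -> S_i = Random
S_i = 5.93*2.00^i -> [5.93, 11.86, 23.72, 47.44, 94.88]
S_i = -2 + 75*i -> [-2, 73, 148, 223, 298]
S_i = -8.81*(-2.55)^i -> [-8.81, 22.47, -57.29, 146.08, -372.51]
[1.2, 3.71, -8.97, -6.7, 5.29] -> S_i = Random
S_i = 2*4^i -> [2, 8, 32, 128, 512]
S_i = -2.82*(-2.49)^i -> [-2.82, 7.02, -17.48, 43.54, -108.4]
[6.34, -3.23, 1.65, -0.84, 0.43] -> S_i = 6.34*(-0.51)^i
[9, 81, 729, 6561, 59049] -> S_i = 9*9^i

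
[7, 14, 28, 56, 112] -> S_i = 7*2^i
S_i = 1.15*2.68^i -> [1.15, 3.08, 8.26, 22.14, 59.32]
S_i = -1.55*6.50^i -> [-1.55, -10.08, -65.49, -425.67, -2766.85]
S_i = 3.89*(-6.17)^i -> [3.89, -24.0, 148.09, -913.7, 5637.55]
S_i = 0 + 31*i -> [0, 31, 62, 93, 124]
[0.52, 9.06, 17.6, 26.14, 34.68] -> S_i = 0.52 + 8.54*i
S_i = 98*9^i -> [98, 882, 7938, 71442, 642978]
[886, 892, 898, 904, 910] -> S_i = 886 + 6*i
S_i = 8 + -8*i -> [8, 0, -8, -16, -24]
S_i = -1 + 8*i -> [-1, 7, 15, 23, 31]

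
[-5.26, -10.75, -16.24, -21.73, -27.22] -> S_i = -5.26 + -5.49*i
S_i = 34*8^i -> [34, 272, 2176, 17408, 139264]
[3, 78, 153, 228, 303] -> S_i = 3 + 75*i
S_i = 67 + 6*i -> [67, 73, 79, 85, 91]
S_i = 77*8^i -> [77, 616, 4928, 39424, 315392]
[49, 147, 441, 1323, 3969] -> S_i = 49*3^i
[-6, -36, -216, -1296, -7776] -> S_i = -6*6^i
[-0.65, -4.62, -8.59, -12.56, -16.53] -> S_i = -0.65 + -3.97*i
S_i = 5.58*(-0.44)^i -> [5.58, -2.46, 1.08, -0.48, 0.21]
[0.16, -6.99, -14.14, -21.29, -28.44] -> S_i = 0.16 + -7.15*i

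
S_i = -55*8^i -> [-55, -440, -3520, -28160, -225280]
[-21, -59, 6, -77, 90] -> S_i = Random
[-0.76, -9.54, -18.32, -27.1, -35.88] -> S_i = -0.76 + -8.78*i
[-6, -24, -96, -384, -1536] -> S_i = -6*4^i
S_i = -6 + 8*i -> [-6, 2, 10, 18, 26]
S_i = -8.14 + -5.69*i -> [-8.14, -13.83, -19.52, -25.21, -30.9]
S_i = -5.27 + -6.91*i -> [-5.27, -12.18, -19.09, -26.0, -32.91]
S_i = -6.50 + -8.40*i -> [-6.5, -14.9, -23.3, -31.7, -40.1]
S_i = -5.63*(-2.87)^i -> [-5.63, 16.16, -46.37, 133.09, -381.98]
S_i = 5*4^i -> [5, 20, 80, 320, 1280]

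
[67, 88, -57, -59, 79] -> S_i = Random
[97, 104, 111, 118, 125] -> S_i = 97 + 7*i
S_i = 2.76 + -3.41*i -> [2.76, -0.65, -4.06, -7.47, -10.88]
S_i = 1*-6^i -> [1, -6, 36, -216, 1296]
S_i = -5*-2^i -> [-5, 10, -20, 40, -80]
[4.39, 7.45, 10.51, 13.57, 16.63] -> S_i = 4.39 + 3.06*i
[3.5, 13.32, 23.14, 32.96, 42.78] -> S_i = 3.50 + 9.82*i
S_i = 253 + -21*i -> [253, 232, 211, 190, 169]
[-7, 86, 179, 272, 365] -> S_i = -7 + 93*i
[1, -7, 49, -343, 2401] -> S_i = 1*-7^i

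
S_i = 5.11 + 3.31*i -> [5.11, 8.42, 11.73, 15.04, 18.35]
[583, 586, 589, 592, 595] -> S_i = 583 + 3*i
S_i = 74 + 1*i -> [74, 75, 76, 77, 78]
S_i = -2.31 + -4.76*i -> [-2.31, -7.07, -11.83, -16.59, -21.35]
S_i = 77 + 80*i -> [77, 157, 237, 317, 397]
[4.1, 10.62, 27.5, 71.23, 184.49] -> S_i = 4.10*2.59^i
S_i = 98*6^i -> [98, 588, 3528, 21168, 127008]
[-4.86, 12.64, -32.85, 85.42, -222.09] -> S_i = -4.86*(-2.60)^i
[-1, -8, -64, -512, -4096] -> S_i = -1*8^i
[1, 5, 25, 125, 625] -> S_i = 1*5^i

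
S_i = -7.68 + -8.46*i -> [-7.68, -16.14, -24.6, -33.06, -41.52]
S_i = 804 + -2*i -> [804, 802, 800, 798, 796]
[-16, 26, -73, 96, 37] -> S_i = Random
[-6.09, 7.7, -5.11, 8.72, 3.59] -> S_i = Random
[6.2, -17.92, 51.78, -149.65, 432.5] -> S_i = 6.20*(-2.89)^i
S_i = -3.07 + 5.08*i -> [-3.07, 2.01, 7.09, 12.17, 17.25]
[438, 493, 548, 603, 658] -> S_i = 438 + 55*i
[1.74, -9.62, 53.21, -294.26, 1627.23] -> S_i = 1.74*(-5.53)^i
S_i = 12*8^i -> [12, 96, 768, 6144, 49152]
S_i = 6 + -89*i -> [6, -83, -172, -261, -350]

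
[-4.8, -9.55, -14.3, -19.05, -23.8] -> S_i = -4.80 + -4.75*i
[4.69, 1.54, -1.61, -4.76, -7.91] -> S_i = 4.69 + -3.15*i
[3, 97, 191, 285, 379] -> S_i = 3 + 94*i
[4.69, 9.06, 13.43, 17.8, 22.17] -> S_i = 4.69 + 4.37*i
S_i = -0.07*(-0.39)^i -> [-0.07, 0.03, -0.01, 0.0, -0.0]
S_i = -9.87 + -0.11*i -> [-9.87, -9.98, -10.09, -10.2, -10.31]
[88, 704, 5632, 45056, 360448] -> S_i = 88*8^i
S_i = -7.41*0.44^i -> [-7.41, -3.26, -1.43, -0.63, -0.28]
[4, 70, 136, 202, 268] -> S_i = 4 + 66*i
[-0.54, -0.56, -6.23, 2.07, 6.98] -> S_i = Random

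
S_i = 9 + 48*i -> [9, 57, 105, 153, 201]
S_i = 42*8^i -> [42, 336, 2688, 21504, 172032]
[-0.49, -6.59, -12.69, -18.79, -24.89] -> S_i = -0.49 + -6.10*i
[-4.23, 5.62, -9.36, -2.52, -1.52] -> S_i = Random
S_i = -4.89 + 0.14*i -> [-4.89, -4.75, -4.61, -4.47, -4.33]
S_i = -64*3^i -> [-64, -192, -576, -1728, -5184]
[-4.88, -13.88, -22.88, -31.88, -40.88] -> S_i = -4.88 + -9.00*i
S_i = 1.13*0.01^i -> [1.13, 0.01, 0.0, 0.0, 0.0]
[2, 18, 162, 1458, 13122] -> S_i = 2*9^i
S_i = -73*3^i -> [-73, -219, -657, -1971, -5913]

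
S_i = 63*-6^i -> [63, -378, 2268, -13608, 81648]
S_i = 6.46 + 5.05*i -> [6.46, 11.51, 16.56, 21.61, 26.66]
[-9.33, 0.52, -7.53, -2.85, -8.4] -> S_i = Random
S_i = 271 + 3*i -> [271, 274, 277, 280, 283]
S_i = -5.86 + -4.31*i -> [-5.86, -10.17, -14.48, -18.79, -23.1]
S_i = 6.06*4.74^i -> [6.06, 28.72, 136.15, 645.37, 3059.05]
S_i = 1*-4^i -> [1, -4, 16, -64, 256]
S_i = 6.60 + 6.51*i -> [6.6, 13.11, 19.62, 26.13, 32.64]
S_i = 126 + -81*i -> [126, 45, -36, -117, -198]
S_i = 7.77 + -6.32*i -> [7.77, 1.45, -4.87, -11.19, -17.51]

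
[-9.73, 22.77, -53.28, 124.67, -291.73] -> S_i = -9.73*(-2.34)^i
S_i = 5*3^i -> [5, 15, 45, 135, 405]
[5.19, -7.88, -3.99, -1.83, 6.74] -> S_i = Random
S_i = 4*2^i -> [4, 8, 16, 32, 64]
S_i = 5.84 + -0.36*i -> [5.84, 5.48, 5.12, 4.76, 4.4]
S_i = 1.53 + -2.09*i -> [1.53, -0.56, -2.65, -4.74, -6.83]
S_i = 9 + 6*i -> [9, 15, 21, 27, 33]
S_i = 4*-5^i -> [4, -20, 100, -500, 2500]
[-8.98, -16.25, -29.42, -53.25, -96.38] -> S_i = -8.98*1.81^i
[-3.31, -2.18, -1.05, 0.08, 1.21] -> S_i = -3.31 + 1.13*i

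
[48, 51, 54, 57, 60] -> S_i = 48 + 3*i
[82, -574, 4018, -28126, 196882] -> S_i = 82*-7^i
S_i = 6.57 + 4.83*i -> [6.57, 11.4, 16.23, 21.06, 25.89]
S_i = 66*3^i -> [66, 198, 594, 1782, 5346]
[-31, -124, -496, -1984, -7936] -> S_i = -31*4^i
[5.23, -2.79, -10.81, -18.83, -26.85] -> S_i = 5.23 + -8.02*i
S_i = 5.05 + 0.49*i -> [5.05, 5.54, 6.03, 6.52, 7.01]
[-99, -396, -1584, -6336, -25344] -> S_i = -99*4^i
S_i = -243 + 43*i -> [-243, -200, -157, -114, -71]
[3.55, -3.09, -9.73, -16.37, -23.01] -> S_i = 3.55 + -6.64*i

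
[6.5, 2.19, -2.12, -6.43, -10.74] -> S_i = 6.50 + -4.31*i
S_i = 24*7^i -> [24, 168, 1176, 8232, 57624]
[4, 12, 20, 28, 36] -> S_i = 4 + 8*i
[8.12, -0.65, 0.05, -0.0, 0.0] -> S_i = 8.12*(-0.08)^i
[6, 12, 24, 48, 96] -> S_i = 6*2^i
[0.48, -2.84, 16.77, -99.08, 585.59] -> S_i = 0.48*(-5.91)^i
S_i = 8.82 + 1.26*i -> [8.82, 10.08, 11.34, 12.6, 13.86]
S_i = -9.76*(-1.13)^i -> [-9.76, 11.03, -12.46, 14.08, -15.91]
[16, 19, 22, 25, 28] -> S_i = 16 + 3*i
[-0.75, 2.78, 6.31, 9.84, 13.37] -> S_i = -0.75 + 3.53*i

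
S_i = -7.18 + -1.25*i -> [-7.18, -8.43, -9.68, -10.93, -12.18]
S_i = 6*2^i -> [6, 12, 24, 48, 96]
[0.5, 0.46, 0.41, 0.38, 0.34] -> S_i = 0.50*0.91^i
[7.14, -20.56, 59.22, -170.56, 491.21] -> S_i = 7.14*(-2.88)^i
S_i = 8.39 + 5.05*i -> [8.39, 13.44, 18.49, 23.54, 28.59]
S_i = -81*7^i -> [-81, -567, -3969, -27783, -194481]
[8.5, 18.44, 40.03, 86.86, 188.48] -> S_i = 8.50*2.17^i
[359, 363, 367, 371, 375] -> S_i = 359 + 4*i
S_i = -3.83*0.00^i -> [-3.83, -0.0, -0.0, -0.0, -0.0]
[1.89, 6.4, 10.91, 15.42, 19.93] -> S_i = 1.89 + 4.51*i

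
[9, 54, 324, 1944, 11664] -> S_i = 9*6^i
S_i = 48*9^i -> [48, 432, 3888, 34992, 314928]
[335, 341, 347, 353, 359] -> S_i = 335 + 6*i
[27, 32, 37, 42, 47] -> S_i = 27 + 5*i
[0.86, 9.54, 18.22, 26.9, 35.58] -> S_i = 0.86 + 8.68*i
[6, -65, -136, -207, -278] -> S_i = 6 + -71*i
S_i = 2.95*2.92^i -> [2.95, 8.61, 25.15, 73.45, 214.46]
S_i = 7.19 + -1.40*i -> [7.19, 5.79, 4.39, 2.99, 1.59]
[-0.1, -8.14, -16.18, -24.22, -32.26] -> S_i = -0.10 + -8.04*i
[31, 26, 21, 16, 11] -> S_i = 31 + -5*i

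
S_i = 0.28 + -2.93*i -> [0.28, -2.65, -5.58, -8.51, -11.44]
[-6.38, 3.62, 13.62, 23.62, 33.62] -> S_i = -6.38 + 10.00*i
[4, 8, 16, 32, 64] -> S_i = 4*2^i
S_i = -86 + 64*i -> [-86, -22, 42, 106, 170]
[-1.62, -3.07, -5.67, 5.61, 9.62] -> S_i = Random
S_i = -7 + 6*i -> [-7, -1, 5, 11, 17]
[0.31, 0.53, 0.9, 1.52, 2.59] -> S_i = 0.31*1.70^i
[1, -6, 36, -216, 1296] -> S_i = 1*-6^i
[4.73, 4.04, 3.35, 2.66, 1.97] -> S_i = 4.73 + -0.69*i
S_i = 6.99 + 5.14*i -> [6.99, 12.13, 17.27, 22.41, 27.55]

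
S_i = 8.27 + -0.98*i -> [8.27, 7.29, 6.31, 5.33, 4.35]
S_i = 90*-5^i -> [90, -450, 2250, -11250, 56250]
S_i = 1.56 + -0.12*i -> [1.56, 1.44, 1.32, 1.2, 1.08]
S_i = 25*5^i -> [25, 125, 625, 3125, 15625]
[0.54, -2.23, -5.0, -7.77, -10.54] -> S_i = 0.54 + -2.77*i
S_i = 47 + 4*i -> [47, 51, 55, 59, 63]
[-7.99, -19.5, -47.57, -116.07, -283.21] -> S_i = -7.99*2.44^i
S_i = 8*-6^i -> [8, -48, 288, -1728, 10368]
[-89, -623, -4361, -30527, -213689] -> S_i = -89*7^i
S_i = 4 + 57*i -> [4, 61, 118, 175, 232]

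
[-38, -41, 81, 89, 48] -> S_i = Random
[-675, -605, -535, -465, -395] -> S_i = -675 + 70*i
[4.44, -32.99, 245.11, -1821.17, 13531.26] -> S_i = 4.44*(-7.43)^i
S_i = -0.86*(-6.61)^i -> [-0.86, 5.68, -37.58, 248.37, -1641.74]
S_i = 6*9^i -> [6, 54, 486, 4374, 39366]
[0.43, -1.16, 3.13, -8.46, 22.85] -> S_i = 0.43*(-2.70)^i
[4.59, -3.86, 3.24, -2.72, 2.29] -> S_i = 4.59*(-0.84)^i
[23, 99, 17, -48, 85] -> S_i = Random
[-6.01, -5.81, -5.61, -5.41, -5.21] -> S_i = -6.01 + 0.20*i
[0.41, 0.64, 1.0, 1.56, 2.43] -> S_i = 0.41*1.56^i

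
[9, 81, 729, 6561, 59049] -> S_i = 9*9^i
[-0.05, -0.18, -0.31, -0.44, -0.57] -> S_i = -0.05 + -0.13*i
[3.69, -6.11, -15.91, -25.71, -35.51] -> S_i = 3.69 + -9.80*i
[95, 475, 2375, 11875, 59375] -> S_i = 95*5^i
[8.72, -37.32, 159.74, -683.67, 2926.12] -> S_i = 8.72*(-4.28)^i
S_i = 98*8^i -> [98, 784, 6272, 50176, 401408]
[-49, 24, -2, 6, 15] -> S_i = Random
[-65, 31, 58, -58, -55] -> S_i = Random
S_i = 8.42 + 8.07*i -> [8.42, 16.49, 24.56, 32.63, 40.7]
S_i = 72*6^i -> [72, 432, 2592, 15552, 93312]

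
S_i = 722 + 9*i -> [722, 731, 740, 749, 758]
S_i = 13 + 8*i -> [13, 21, 29, 37, 45]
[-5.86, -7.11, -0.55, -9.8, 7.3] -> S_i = Random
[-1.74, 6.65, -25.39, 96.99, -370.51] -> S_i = -1.74*(-3.82)^i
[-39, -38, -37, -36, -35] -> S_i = -39 + 1*i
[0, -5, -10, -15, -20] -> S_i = 0 + -5*i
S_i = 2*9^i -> [2, 18, 162, 1458, 13122]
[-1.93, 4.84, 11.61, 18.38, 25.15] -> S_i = -1.93 + 6.77*i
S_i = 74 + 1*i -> [74, 75, 76, 77, 78]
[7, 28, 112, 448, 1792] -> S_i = 7*4^i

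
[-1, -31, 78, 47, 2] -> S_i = Random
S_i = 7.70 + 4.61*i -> [7.7, 12.31, 16.92, 21.53, 26.14]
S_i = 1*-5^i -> [1, -5, 25, -125, 625]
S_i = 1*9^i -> [1, 9, 81, 729, 6561]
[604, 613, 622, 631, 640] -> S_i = 604 + 9*i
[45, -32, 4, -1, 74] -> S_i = Random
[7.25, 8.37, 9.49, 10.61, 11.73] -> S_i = 7.25 + 1.12*i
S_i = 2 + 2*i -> [2, 4, 6, 8, 10]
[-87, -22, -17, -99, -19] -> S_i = Random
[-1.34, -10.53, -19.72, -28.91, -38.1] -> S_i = -1.34 + -9.19*i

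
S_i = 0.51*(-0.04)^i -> [0.51, -0.02, 0.0, -0.0, 0.0]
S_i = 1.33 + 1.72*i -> [1.33, 3.05, 4.77, 6.49, 8.21]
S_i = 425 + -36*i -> [425, 389, 353, 317, 281]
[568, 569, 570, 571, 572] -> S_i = 568 + 1*i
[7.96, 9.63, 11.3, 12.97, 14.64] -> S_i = 7.96 + 1.67*i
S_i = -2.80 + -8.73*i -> [-2.8, -11.53, -20.26, -28.99, -37.72]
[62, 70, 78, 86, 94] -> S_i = 62 + 8*i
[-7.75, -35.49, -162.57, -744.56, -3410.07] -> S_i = -7.75*4.58^i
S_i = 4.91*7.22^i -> [4.91, 35.45, 255.95, 1847.96, 13342.29]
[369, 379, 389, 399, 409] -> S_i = 369 + 10*i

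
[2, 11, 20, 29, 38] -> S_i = 2 + 9*i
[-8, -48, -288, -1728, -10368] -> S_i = -8*6^i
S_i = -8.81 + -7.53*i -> [-8.81, -16.34, -23.87, -31.4, -38.93]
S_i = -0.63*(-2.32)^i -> [-0.63, 1.46, -3.39, 7.87, -18.25]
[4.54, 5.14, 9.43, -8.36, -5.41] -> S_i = Random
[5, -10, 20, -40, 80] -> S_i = 5*-2^i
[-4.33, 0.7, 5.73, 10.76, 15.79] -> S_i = -4.33 + 5.03*i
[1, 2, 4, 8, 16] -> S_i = 1*2^i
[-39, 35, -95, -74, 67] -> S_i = Random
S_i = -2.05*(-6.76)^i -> [-2.05, 13.86, -93.68, 633.28, -4280.95]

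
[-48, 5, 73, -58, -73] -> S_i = Random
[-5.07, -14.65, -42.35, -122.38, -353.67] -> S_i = -5.07*2.89^i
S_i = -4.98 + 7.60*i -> [-4.98, 2.62, 10.22, 17.82, 25.42]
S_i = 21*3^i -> [21, 63, 189, 567, 1701]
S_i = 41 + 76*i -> [41, 117, 193, 269, 345]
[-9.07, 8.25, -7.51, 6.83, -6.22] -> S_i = -9.07*(-0.91)^i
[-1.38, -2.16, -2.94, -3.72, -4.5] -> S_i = -1.38 + -0.78*i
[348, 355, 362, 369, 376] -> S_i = 348 + 7*i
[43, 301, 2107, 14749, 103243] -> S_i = 43*7^i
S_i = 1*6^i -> [1, 6, 36, 216, 1296]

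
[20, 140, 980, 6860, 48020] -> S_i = 20*7^i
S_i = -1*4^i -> [-1, -4, -16, -64, -256]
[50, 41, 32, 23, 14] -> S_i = 50 + -9*i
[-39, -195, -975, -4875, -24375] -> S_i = -39*5^i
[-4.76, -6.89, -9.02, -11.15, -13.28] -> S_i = -4.76 + -2.13*i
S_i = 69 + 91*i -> [69, 160, 251, 342, 433]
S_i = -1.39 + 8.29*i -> [-1.39, 6.9, 15.19, 23.48, 31.77]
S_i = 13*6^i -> [13, 78, 468, 2808, 16848]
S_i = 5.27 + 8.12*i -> [5.27, 13.39, 21.51, 29.63, 37.75]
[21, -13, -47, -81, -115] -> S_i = 21 + -34*i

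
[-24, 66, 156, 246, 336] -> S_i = -24 + 90*i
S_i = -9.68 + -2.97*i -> [-9.68, -12.65, -15.62, -18.59, -21.56]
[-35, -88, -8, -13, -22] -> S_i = Random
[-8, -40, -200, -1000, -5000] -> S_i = -8*5^i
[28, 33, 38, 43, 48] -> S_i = 28 + 5*i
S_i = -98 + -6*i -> [-98, -104, -110, -116, -122]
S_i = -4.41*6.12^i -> [-4.41, -26.99, -165.17, -1010.86, -6186.49]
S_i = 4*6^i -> [4, 24, 144, 864, 5184]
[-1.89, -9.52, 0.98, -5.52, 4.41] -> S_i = Random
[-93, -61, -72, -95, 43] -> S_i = Random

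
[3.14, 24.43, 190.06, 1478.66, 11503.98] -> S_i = 3.14*7.78^i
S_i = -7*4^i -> [-7, -28, -112, -448, -1792]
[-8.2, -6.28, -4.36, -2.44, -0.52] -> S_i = -8.20 + 1.92*i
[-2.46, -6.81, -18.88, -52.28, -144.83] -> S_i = -2.46*2.77^i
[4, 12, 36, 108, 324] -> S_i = 4*3^i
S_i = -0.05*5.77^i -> [-0.05, -0.29, -1.66, -9.61, -55.42]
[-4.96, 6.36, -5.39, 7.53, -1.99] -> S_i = Random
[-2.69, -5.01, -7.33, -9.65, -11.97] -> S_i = -2.69 + -2.32*i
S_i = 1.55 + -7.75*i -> [1.55, -6.2, -13.95, -21.7, -29.45]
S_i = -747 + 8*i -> [-747, -739, -731, -723, -715]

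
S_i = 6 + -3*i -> [6, 3, 0, -3, -6]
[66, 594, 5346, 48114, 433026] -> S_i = 66*9^i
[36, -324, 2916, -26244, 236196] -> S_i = 36*-9^i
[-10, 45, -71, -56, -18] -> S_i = Random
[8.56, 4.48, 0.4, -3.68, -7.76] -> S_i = 8.56 + -4.08*i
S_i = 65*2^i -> [65, 130, 260, 520, 1040]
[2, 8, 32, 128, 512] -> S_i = 2*4^i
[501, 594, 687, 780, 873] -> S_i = 501 + 93*i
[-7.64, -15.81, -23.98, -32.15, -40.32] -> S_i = -7.64 + -8.17*i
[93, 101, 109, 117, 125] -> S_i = 93 + 8*i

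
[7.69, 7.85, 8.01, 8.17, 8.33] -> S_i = 7.69 + 0.16*i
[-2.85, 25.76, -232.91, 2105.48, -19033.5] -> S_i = -2.85*(-9.04)^i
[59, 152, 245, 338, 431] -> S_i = 59 + 93*i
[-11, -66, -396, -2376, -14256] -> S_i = -11*6^i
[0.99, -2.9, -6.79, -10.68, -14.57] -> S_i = 0.99 + -3.89*i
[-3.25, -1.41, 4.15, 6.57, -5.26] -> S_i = Random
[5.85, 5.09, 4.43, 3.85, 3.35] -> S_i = 5.85*0.87^i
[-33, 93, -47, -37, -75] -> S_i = Random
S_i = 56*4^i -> [56, 224, 896, 3584, 14336]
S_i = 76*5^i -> [76, 380, 1900, 9500, 47500]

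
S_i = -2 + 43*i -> [-2, 41, 84, 127, 170]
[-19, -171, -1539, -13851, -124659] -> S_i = -19*9^i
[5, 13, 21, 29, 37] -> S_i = 5 + 8*i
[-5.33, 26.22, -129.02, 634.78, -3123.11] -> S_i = -5.33*(-4.92)^i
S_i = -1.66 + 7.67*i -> [-1.66, 6.01, 13.68, 21.35, 29.02]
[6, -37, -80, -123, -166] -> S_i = 6 + -43*i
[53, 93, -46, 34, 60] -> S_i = Random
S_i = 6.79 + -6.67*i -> [6.79, 0.12, -6.55, -13.22, -19.89]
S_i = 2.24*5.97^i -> [2.24, 13.37, 79.84, 476.62, 2845.41]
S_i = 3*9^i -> [3, 27, 243, 2187, 19683]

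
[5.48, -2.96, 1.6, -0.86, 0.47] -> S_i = 5.48*(-0.54)^i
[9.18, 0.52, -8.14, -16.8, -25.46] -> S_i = 9.18 + -8.66*i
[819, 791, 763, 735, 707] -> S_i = 819 + -28*i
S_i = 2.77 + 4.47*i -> [2.77, 7.24, 11.71, 16.18, 20.65]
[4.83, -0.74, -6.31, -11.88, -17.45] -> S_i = 4.83 + -5.57*i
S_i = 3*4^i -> [3, 12, 48, 192, 768]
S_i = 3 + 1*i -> [3, 4, 5, 6, 7]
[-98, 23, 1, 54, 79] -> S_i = Random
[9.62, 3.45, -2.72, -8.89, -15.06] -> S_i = 9.62 + -6.17*i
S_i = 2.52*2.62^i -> [2.52, 6.6, 17.3, 45.32, 118.74]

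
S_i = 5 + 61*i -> [5, 66, 127, 188, 249]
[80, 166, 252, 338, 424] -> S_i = 80 + 86*i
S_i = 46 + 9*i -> [46, 55, 64, 73, 82]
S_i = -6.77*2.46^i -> [-6.77, -16.65, -40.97, -100.78, -247.93]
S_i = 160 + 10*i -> [160, 170, 180, 190, 200]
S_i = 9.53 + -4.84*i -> [9.53, 4.69, -0.15, -4.99, -9.83]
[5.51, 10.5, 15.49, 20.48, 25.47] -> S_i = 5.51 + 4.99*i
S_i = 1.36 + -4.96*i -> [1.36, -3.6, -8.56, -13.52, -18.48]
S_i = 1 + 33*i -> [1, 34, 67, 100, 133]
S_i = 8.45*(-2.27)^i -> [8.45, -19.18, 43.54, -98.84, 224.37]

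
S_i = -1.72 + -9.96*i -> [-1.72, -11.68, -21.64, -31.6, -41.56]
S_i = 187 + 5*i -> [187, 192, 197, 202, 207]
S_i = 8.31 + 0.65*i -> [8.31, 8.96, 9.61, 10.26, 10.91]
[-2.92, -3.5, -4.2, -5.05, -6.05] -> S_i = -2.92*1.20^i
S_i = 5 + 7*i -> [5, 12, 19, 26, 33]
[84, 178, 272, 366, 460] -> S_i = 84 + 94*i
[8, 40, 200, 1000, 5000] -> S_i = 8*5^i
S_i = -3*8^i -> [-3, -24, -192, -1536, -12288]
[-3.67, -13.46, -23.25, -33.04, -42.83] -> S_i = -3.67 + -9.79*i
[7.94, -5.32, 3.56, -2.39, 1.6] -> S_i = 7.94*(-0.67)^i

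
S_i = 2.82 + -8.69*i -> [2.82, -5.87, -14.56, -23.25, -31.94]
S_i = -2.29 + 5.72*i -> [-2.29, 3.43, 9.15, 14.87, 20.59]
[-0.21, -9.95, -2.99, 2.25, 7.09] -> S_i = Random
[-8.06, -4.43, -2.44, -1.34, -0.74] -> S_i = -8.06*0.55^i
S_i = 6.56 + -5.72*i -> [6.56, 0.84, -4.88, -10.6, -16.32]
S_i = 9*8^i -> [9, 72, 576, 4608, 36864]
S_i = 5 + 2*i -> [5, 7, 9, 11, 13]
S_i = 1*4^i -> [1, 4, 16, 64, 256]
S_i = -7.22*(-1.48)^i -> [-7.22, 10.69, -15.81, 23.41, -34.64]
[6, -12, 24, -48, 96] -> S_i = 6*-2^i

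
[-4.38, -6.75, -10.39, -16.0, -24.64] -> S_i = -4.38*1.54^i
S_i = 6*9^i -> [6, 54, 486, 4374, 39366]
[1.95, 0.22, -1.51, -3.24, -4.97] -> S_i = 1.95 + -1.73*i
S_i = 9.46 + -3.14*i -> [9.46, 6.32, 3.18, 0.04, -3.1]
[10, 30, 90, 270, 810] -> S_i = 10*3^i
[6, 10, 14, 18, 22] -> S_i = 6 + 4*i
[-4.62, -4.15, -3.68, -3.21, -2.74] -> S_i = -4.62 + 0.47*i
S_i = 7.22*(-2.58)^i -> [7.22, -18.63, 48.06, -123.99, 319.9]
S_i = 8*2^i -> [8, 16, 32, 64, 128]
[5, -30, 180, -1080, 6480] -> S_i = 5*-6^i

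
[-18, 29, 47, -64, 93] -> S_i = Random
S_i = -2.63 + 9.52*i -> [-2.63, 6.89, 16.41, 25.93, 35.45]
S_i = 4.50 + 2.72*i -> [4.5, 7.22, 9.94, 12.66, 15.38]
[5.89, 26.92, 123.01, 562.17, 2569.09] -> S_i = 5.89*4.57^i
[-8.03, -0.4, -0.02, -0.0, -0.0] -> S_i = -8.03*0.05^i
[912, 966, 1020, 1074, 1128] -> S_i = 912 + 54*i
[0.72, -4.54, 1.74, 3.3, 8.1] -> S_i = Random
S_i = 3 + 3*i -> [3, 6, 9, 12, 15]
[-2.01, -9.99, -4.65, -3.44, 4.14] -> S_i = Random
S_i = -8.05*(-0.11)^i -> [-8.05, 0.89, -0.1, 0.01, -0.0]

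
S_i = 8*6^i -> [8, 48, 288, 1728, 10368]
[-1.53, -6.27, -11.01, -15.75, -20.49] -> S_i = -1.53 + -4.74*i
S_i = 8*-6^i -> [8, -48, 288, -1728, 10368]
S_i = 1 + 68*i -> [1, 69, 137, 205, 273]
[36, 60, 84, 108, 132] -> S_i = 36 + 24*i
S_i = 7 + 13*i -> [7, 20, 33, 46, 59]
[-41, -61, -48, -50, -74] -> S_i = Random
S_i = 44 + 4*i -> [44, 48, 52, 56, 60]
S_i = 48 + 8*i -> [48, 56, 64, 72, 80]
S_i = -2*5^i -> [-2, -10, -50, -250, -1250]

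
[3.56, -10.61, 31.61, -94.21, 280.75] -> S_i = 3.56*(-2.98)^i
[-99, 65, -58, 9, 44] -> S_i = Random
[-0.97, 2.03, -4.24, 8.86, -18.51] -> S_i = -0.97*(-2.09)^i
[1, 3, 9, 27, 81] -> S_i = 1*3^i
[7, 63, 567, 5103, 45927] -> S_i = 7*9^i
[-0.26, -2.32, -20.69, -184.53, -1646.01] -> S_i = -0.26*8.92^i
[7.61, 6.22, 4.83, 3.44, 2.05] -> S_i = 7.61 + -1.39*i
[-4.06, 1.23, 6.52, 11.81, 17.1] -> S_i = -4.06 + 5.29*i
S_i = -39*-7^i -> [-39, 273, -1911, 13377, -93639]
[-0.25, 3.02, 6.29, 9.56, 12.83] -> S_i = -0.25 + 3.27*i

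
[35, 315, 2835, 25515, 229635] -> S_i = 35*9^i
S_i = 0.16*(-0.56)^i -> [0.16, -0.09, 0.05, -0.03, 0.02]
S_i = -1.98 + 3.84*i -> [-1.98, 1.86, 5.7, 9.54, 13.38]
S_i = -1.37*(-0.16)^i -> [-1.37, 0.22, -0.04, 0.01, -0.0]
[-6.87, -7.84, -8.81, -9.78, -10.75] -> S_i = -6.87 + -0.97*i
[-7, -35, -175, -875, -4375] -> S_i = -7*5^i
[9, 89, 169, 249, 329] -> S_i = 9 + 80*i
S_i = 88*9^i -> [88, 792, 7128, 64152, 577368]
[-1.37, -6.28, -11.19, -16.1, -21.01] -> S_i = -1.37 + -4.91*i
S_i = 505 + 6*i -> [505, 511, 517, 523, 529]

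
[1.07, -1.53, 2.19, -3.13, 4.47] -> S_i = 1.07*(-1.43)^i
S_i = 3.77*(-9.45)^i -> [3.77, -35.63, 336.67, -3181.54, 30065.51]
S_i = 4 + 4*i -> [4, 8, 12, 16, 20]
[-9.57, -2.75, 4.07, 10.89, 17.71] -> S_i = -9.57 + 6.82*i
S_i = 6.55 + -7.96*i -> [6.55, -1.41, -9.37, -17.33, -25.29]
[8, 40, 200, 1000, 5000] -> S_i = 8*5^i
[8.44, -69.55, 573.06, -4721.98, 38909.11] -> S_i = 8.44*(-8.24)^i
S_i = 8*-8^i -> [8, -64, 512, -4096, 32768]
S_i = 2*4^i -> [2, 8, 32, 128, 512]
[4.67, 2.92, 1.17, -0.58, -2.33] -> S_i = 4.67 + -1.75*i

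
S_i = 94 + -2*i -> [94, 92, 90, 88, 86]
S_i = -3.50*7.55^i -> [-3.5, -26.42, -199.51, -1506.29, -11372.5]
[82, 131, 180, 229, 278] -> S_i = 82 + 49*i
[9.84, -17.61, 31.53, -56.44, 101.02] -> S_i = 9.84*(-1.79)^i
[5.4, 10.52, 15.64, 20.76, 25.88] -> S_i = 5.40 + 5.12*i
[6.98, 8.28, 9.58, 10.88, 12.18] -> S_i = 6.98 + 1.30*i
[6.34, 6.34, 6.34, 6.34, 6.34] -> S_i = 6.34*1.00^i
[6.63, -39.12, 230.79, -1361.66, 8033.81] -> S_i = 6.63*(-5.90)^i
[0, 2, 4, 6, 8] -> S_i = 0 + 2*i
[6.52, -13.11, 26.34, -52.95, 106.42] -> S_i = 6.52*(-2.01)^i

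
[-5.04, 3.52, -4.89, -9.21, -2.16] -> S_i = Random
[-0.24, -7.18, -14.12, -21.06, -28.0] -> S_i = -0.24 + -6.94*i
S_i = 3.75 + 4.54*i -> [3.75, 8.29, 12.83, 17.37, 21.91]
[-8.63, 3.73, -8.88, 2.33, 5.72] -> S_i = Random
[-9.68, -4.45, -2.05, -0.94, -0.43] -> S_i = -9.68*0.46^i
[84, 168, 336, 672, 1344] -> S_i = 84*2^i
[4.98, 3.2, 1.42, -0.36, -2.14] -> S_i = 4.98 + -1.78*i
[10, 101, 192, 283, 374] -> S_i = 10 + 91*i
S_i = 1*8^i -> [1, 8, 64, 512, 4096]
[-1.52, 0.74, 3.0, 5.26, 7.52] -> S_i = -1.52 + 2.26*i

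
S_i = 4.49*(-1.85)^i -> [4.49, -8.31, 15.37, -28.43, 52.59]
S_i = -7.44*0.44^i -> [-7.44, -3.27, -1.44, -0.63, -0.28]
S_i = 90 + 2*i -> [90, 92, 94, 96, 98]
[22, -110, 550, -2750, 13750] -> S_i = 22*-5^i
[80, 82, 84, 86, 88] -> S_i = 80 + 2*i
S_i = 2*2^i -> [2, 4, 8, 16, 32]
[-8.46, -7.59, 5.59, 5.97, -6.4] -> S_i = Random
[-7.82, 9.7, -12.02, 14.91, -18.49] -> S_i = -7.82*(-1.24)^i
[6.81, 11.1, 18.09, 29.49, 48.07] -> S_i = 6.81*1.63^i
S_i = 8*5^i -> [8, 40, 200, 1000, 5000]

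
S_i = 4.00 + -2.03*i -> [4.0, 1.97, -0.06, -2.09, -4.12]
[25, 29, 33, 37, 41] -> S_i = 25 + 4*i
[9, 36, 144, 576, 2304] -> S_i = 9*4^i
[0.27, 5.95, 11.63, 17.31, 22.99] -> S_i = 0.27 + 5.68*i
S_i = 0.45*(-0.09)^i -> [0.45, -0.04, 0.0, -0.0, 0.0]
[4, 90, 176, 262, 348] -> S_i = 4 + 86*i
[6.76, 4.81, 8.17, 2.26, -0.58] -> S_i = Random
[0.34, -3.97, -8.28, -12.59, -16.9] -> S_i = 0.34 + -4.31*i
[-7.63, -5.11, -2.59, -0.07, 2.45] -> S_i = -7.63 + 2.52*i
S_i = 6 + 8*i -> [6, 14, 22, 30, 38]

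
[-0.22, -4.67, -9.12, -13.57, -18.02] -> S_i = -0.22 + -4.45*i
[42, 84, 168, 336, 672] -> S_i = 42*2^i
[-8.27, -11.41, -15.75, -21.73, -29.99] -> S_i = -8.27*1.38^i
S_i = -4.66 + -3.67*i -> [-4.66, -8.33, -12.0, -15.67, -19.34]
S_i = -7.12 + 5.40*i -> [-7.12, -1.72, 3.68, 9.08, 14.48]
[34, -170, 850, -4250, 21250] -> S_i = 34*-5^i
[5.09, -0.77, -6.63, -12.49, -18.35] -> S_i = 5.09 + -5.86*i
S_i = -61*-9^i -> [-61, 549, -4941, 44469, -400221]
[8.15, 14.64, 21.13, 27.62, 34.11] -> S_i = 8.15 + 6.49*i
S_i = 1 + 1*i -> [1, 2, 3, 4, 5]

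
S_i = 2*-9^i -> [2, -18, 162, -1458, 13122]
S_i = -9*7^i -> [-9, -63, -441, -3087, -21609]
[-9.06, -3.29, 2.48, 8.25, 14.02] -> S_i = -9.06 + 5.77*i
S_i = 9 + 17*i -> [9, 26, 43, 60, 77]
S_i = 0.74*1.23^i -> [0.74, 0.91, 1.12, 1.38, 1.69]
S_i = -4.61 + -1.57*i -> [-4.61, -6.18, -7.75, -9.32, -10.89]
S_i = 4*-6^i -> [4, -24, 144, -864, 5184]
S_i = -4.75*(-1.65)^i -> [-4.75, 7.84, -12.93, 21.34, -35.21]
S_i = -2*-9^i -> [-2, 18, -162, 1458, -13122]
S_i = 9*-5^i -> [9, -45, 225, -1125, 5625]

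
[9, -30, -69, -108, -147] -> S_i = 9 + -39*i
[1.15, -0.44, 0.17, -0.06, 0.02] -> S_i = 1.15*(-0.38)^i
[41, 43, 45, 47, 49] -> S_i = 41 + 2*i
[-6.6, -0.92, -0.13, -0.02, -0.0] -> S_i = -6.60*0.14^i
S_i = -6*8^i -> [-6, -48, -384, -3072, -24576]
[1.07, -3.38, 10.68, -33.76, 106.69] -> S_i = 1.07*(-3.16)^i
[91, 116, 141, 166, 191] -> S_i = 91 + 25*i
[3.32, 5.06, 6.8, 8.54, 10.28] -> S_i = 3.32 + 1.74*i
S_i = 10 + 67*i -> [10, 77, 144, 211, 278]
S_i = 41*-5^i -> [41, -205, 1025, -5125, 25625]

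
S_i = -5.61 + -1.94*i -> [-5.61, -7.55, -9.49, -11.43, -13.37]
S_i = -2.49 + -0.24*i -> [-2.49, -2.73, -2.97, -3.21, -3.45]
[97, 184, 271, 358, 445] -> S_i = 97 + 87*i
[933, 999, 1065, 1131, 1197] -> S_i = 933 + 66*i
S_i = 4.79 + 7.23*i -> [4.79, 12.02, 19.25, 26.48, 33.71]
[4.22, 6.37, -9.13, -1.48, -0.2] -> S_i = Random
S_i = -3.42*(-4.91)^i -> [-3.42, 16.79, -82.45, 404.83, -1987.71]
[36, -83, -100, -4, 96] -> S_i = Random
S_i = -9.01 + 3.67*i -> [-9.01, -5.34, -1.67, 2.0, 5.67]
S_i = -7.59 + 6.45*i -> [-7.59, -1.14, 5.31, 11.76, 18.21]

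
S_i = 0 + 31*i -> [0, 31, 62, 93, 124]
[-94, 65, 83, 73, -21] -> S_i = Random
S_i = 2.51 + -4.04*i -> [2.51, -1.53, -5.57, -9.61, -13.65]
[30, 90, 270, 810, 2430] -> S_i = 30*3^i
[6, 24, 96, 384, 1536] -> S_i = 6*4^i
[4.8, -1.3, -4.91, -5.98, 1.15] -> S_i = Random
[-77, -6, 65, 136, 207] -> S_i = -77 + 71*i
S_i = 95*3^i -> [95, 285, 855, 2565, 7695]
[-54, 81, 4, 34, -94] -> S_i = Random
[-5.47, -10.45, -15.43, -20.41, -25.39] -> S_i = -5.47 + -4.98*i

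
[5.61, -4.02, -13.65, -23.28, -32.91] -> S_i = 5.61 + -9.63*i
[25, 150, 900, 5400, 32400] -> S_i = 25*6^i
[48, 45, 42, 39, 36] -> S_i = 48 + -3*i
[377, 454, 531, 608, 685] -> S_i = 377 + 77*i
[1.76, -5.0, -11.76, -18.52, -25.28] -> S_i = 1.76 + -6.76*i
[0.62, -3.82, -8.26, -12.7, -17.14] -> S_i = 0.62 + -4.44*i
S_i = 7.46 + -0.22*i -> [7.46, 7.24, 7.02, 6.8, 6.58]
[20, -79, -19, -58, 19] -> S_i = Random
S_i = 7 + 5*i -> [7, 12, 17, 22, 27]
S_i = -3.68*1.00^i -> [-3.68, -3.68, -3.68, -3.68, -3.68]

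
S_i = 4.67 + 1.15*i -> [4.67, 5.82, 6.97, 8.12, 9.27]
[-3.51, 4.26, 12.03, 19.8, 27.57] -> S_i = -3.51 + 7.77*i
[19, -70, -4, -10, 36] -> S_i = Random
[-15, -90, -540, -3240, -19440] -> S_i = -15*6^i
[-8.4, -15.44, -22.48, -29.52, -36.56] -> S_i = -8.40 + -7.04*i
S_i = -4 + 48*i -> [-4, 44, 92, 140, 188]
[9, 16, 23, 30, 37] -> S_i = 9 + 7*i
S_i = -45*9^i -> [-45, -405, -3645, -32805, -295245]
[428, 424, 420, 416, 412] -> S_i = 428 + -4*i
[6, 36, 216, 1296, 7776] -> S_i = 6*6^i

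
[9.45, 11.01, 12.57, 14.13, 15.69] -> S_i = 9.45 + 1.56*i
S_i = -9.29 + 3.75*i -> [-9.29, -5.54, -1.79, 1.96, 5.71]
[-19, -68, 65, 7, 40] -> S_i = Random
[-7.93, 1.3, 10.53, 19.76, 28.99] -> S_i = -7.93 + 9.23*i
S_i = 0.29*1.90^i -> [0.29, 0.55, 1.05, 1.99, 3.78]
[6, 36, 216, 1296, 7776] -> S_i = 6*6^i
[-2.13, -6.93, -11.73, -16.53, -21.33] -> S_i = -2.13 + -4.80*i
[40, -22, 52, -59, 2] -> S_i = Random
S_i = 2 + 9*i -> [2, 11, 20, 29, 38]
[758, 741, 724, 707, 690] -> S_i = 758 + -17*i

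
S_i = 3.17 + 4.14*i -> [3.17, 7.31, 11.45, 15.59, 19.73]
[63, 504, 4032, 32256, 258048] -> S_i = 63*8^i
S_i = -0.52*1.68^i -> [-0.52, -0.87, -1.47, -2.47, -4.14]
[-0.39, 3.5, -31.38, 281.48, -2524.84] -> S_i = -0.39*(-8.97)^i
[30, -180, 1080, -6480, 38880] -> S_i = 30*-6^i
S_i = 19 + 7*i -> [19, 26, 33, 40, 47]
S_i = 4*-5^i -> [4, -20, 100, -500, 2500]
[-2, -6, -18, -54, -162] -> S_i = -2*3^i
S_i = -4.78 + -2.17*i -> [-4.78, -6.95, -9.12, -11.29, -13.46]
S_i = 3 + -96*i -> [3, -93, -189, -285, -381]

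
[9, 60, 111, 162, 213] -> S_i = 9 + 51*i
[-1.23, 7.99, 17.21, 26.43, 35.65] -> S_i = -1.23 + 9.22*i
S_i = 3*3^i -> [3, 9, 27, 81, 243]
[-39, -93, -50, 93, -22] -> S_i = Random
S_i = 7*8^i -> [7, 56, 448, 3584, 28672]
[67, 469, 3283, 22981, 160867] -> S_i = 67*7^i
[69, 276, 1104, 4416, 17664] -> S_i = 69*4^i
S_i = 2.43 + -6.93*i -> [2.43, -4.5, -11.43, -18.36, -25.29]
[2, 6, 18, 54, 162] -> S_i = 2*3^i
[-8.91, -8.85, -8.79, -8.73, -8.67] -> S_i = -8.91 + 0.06*i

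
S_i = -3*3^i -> [-3, -9, -27, -81, -243]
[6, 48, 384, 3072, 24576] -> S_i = 6*8^i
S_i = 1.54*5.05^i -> [1.54, 7.78, 39.27, 198.33, 1001.58]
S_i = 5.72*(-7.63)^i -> [5.72, -43.64, 333.0, -2540.8, 19386.27]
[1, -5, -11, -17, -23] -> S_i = 1 + -6*i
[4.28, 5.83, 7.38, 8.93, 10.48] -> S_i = 4.28 + 1.55*i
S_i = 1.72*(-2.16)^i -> [1.72, -3.72, 8.02, -17.33, 37.44]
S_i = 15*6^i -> [15, 90, 540, 3240, 19440]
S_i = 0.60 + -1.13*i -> [0.6, -0.53, -1.66, -2.79, -3.92]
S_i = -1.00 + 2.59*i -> [-1.0, 1.59, 4.18, 6.77, 9.36]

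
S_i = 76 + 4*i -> [76, 80, 84, 88, 92]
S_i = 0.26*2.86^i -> [0.26, 0.74, 2.13, 6.08, 17.4]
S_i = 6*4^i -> [6, 24, 96, 384, 1536]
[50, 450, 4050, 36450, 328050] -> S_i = 50*9^i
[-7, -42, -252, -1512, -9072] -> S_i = -7*6^i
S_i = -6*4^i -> [-6, -24, -96, -384, -1536]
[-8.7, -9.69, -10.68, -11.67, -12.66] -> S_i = -8.70 + -0.99*i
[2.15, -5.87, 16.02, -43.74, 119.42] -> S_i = 2.15*(-2.73)^i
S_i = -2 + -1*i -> [-2, -3, -4, -5, -6]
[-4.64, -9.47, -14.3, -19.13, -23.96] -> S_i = -4.64 + -4.83*i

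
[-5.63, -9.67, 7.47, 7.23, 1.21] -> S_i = Random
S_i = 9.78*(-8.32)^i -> [9.78, -81.37, 677.0, -5632.6, 46863.22]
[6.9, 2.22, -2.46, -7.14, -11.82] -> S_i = 6.90 + -4.68*i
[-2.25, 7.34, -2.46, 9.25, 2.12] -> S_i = Random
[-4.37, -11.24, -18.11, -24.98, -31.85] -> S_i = -4.37 + -6.87*i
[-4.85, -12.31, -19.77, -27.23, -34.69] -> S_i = -4.85 + -7.46*i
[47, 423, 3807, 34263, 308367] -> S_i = 47*9^i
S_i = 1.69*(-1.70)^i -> [1.69, -2.87, 4.88, -8.3, 14.12]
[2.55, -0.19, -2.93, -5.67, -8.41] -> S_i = 2.55 + -2.74*i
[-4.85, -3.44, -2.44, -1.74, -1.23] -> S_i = -4.85*0.71^i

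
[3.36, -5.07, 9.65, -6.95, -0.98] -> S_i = Random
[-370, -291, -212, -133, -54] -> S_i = -370 + 79*i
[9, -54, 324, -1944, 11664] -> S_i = 9*-6^i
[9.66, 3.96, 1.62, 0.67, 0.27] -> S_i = 9.66*0.41^i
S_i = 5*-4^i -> [5, -20, 80, -320, 1280]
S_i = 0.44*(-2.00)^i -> [0.44, -0.88, 1.76, -3.52, 7.04]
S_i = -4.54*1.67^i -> [-4.54, -7.58, -12.66, -21.14, -35.31]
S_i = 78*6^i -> [78, 468, 2808, 16848, 101088]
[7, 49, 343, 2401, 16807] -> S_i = 7*7^i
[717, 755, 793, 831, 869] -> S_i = 717 + 38*i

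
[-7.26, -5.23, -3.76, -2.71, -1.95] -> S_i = -7.26*0.72^i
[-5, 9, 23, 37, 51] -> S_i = -5 + 14*i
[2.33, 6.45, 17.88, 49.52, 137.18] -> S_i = 2.33*2.77^i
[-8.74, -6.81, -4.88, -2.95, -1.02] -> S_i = -8.74 + 1.93*i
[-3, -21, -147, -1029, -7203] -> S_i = -3*7^i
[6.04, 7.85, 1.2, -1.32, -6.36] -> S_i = Random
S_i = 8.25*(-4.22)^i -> [8.25, -34.82, 146.92, -620.0, 2616.4]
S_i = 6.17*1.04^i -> [6.17, 6.42, 6.67, 6.94, 7.22]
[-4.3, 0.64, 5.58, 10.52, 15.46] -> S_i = -4.30 + 4.94*i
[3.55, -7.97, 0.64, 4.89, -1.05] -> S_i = Random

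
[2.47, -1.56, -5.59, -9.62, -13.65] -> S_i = 2.47 + -4.03*i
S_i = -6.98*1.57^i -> [-6.98, -10.96, -17.21, -27.01, -42.41]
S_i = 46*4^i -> [46, 184, 736, 2944, 11776]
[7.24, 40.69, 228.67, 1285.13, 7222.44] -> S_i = 7.24*5.62^i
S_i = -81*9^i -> [-81, -729, -6561, -59049, -531441]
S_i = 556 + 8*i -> [556, 564, 572, 580, 588]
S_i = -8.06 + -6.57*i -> [-8.06, -14.63, -21.2, -27.77, -34.34]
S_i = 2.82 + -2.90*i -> [2.82, -0.08, -2.98, -5.88, -8.78]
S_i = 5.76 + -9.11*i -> [5.76, -3.35, -12.46, -21.57, -30.68]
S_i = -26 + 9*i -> [-26, -17, -8, 1, 10]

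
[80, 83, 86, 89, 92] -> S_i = 80 + 3*i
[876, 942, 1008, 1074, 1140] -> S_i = 876 + 66*i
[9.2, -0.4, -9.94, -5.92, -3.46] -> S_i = Random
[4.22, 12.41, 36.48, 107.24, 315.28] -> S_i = 4.22*2.94^i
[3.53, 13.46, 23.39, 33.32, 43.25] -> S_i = 3.53 + 9.93*i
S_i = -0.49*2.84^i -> [-0.49, -1.39, -3.95, -11.22, -31.88]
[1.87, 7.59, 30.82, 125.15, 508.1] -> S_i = 1.87*4.06^i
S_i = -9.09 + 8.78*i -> [-9.09, -0.31, 8.47, 17.25, 26.03]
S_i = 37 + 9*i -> [37, 46, 55, 64, 73]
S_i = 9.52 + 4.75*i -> [9.52, 14.27, 19.02, 23.77, 28.52]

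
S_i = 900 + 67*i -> [900, 967, 1034, 1101, 1168]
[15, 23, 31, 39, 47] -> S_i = 15 + 8*i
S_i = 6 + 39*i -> [6, 45, 84, 123, 162]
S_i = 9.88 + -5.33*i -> [9.88, 4.55, -0.78, -6.11, -11.44]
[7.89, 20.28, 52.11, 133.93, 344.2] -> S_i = 7.89*2.57^i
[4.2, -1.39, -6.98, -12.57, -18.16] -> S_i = 4.20 + -5.59*i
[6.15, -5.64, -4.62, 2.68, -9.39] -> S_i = Random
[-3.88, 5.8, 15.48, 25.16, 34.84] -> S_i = -3.88 + 9.68*i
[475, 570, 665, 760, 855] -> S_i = 475 + 95*i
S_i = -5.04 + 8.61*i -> [-5.04, 3.57, 12.18, 20.79, 29.4]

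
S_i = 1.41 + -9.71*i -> [1.41, -8.3, -18.01, -27.72, -37.43]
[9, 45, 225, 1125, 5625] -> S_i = 9*5^i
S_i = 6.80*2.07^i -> [6.8, 14.08, 29.14, 60.31, 124.85]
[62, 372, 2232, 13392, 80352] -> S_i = 62*6^i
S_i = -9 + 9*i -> [-9, 0, 9, 18, 27]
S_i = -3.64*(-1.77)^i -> [-3.64, 6.44, -11.4, 20.18, -35.73]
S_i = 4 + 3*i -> [4, 7, 10, 13, 16]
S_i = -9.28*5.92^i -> [-9.28, -54.94, -325.23, -1925.37, -11398.16]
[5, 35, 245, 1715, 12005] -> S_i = 5*7^i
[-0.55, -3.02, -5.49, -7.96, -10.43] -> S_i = -0.55 + -2.47*i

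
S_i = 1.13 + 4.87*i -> [1.13, 6.0, 10.87, 15.74, 20.61]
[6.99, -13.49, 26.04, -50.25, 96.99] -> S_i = 6.99*(-1.93)^i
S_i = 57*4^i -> [57, 228, 912, 3648, 14592]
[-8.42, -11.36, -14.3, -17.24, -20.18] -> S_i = -8.42 + -2.94*i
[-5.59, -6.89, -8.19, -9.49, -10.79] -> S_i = -5.59 + -1.30*i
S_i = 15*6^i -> [15, 90, 540, 3240, 19440]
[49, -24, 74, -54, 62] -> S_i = Random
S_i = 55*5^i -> [55, 275, 1375, 6875, 34375]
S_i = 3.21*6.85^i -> [3.21, 21.99, 150.62, 1031.76, 7067.52]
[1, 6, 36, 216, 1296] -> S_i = 1*6^i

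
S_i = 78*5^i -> [78, 390, 1950, 9750, 48750]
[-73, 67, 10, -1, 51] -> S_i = Random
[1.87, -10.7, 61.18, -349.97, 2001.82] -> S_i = 1.87*(-5.72)^i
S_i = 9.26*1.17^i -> [9.26, 10.83, 12.68, 14.83, 17.35]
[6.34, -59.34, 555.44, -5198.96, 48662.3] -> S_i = 6.34*(-9.36)^i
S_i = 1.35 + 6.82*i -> [1.35, 8.17, 14.99, 21.81, 28.63]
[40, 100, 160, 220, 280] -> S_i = 40 + 60*i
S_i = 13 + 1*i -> [13, 14, 15, 16, 17]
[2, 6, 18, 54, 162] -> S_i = 2*3^i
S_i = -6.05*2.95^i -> [-6.05, -17.85, -52.65, -155.32, -458.19]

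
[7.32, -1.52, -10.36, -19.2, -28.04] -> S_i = 7.32 + -8.84*i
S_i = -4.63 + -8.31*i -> [-4.63, -12.94, -21.25, -29.56, -37.87]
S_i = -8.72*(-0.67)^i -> [-8.72, 5.84, -3.91, 2.62, -1.76]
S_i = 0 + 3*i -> [0, 3, 6, 9, 12]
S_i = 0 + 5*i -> [0, 5, 10, 15, 20]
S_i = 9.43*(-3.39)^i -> [9.43, -31.97, 108.37, -367.38, 1245.4]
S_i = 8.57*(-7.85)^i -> [8.57, -67.27, 528.1, -4145.62, 32543.14]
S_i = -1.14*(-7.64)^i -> [-1.14, 8.71, -66.54, 508.38, -3883.99]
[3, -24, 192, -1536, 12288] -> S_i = 3*-8^i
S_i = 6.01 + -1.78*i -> [6.01, 4.23, 2.45, 0.67, -1.11]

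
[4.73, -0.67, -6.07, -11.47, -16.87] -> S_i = 4.73 + -5.40*i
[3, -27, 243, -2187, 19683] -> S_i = 3*-9^i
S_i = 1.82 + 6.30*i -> [1.82, 8.12, 14.42, 20.72, 27.02]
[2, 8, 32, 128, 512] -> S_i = 2*4^i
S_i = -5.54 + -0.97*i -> [-5.54, -6.51, -7.48, -8.45, -9.42]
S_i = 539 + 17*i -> [539, 556, 573, 590, 607]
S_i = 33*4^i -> [33, 132, 528, 2112, 8448]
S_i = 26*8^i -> [26, 208, 1664, 13312, 106496]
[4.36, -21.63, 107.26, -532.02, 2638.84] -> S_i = 4.36*(-4.96)^i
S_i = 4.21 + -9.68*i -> [4.21, -5.47, -15.15, -24.83, -34.51]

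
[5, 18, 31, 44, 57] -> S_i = 5 + 13*i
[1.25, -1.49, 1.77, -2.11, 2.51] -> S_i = 1.25*(-1.19)^i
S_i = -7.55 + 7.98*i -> [-7.55, 0.43, 8.41, 16.39, 24.37]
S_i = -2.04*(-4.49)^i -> [-2.04, 9.16, -41.13, 184.66, -829.12]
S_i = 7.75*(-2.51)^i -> [7.75, -19.45, 48.83, -122.55, 307.61]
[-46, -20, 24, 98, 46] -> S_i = Random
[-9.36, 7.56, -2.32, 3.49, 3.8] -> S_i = Random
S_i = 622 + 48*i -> [622, 670, 718, 766, 814]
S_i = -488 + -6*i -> [-488, -494, -500, -506, -512]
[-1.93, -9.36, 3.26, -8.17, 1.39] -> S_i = Random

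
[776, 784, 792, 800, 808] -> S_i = 776 + 8*i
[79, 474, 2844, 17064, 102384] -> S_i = 79*6^i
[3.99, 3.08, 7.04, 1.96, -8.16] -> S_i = Random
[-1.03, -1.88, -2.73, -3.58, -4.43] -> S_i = -1.03 + -0.85*i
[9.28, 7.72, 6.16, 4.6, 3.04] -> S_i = 9.28 + -1.56*i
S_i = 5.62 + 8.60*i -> [5.62, 14.22, 22.82, 31.42, 40.02]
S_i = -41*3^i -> [-41, -123, -369, -1107, -3321]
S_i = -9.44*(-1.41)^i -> [-9.44, 13.31, -18.77, 26.46, -37.31]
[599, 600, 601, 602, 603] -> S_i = 599 + 1*i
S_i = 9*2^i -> [9, 18, 36, 72, 144]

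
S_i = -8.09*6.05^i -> [-8.09, -48.94, -296.11, -1791.49, -10838.52]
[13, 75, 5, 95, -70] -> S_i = Random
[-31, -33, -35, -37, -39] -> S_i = -31 + -2*i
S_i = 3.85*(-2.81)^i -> [3.85, -10.82, 30.4, -85.42, 240.04]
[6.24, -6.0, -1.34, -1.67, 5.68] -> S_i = Random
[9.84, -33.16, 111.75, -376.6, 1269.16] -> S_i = 9.84*(-3.37)^i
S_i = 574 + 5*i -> [574, 579, 584, 589, 594]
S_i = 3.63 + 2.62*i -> [3.63, 6.25, 8.87, 11.49, 14.11]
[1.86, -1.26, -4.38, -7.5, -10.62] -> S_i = 1.86 + -3.12*i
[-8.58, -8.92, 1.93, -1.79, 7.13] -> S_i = Random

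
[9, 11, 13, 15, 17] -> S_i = 9 + 2*i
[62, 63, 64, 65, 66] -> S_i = 62 + 1*i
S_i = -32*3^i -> [-32, -96, -288, -864, -2592]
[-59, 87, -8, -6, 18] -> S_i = Random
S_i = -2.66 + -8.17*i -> [-2.66, -10.83, -19.0, -27.17, -35.34]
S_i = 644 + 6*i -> [644, 650, 656, 662, 668]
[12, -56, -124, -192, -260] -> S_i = 12 + -68*i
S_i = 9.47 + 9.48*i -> [9.47, 18.95, 28.43, 37.91, 47.39]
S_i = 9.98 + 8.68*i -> [9.98, 18.66, 27.34, 36.02, 44.7]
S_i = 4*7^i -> [4, 28, 196, 1372, 9604]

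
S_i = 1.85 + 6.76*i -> [1.85, 8.61, 15.37, 22.13, 28.89]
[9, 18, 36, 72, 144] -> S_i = 9*2^i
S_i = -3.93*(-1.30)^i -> [-3.93, 5.11, -6.64, 8.63, -11.22]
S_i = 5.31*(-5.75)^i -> [5.31, -30.53, 175.56, -1009.48, 5804.51]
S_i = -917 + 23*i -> [-917, -894, -871, -848, -825]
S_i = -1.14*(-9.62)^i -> [-1.14, 10.97, -105.5, 1014.92, -9763.49]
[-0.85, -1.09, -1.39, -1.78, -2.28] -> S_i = -0.85*1.28^i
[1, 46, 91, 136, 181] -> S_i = 1 + 45*i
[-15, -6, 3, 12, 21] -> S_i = -15 + 9*i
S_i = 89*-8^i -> [89, -712, 5696, -45568, 364544]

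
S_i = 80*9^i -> [80, 720, 6480, 58320, 524880]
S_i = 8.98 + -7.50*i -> [8.98, 1.48, -6.02, -13.52, -21.02]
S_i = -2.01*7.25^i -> [-2.01, -14.57, -105.65, -765.97, -5553.26]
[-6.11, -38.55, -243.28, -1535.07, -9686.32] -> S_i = -6.11*6.31^i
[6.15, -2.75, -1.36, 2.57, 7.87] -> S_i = Random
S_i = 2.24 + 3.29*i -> [2.24, 5.53, 8.82, 12.11, 15.4]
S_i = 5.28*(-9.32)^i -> [5.28, -49.21, 458.63, -4274.46, 39838.0]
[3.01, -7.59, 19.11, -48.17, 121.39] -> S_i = 3.01*(-2.52)^i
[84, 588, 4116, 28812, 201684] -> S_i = 84*7^i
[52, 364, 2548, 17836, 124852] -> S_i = 52*7^i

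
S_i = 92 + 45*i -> [92, 137, 182, 227, 272]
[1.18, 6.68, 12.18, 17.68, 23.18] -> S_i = 1.18 + 5.50*i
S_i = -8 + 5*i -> [-8, -3, 2, 7, 12]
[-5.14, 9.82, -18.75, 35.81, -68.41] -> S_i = -5.14*(-1.91)^i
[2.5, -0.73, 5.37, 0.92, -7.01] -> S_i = Random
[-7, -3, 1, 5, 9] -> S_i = -7 + 4*i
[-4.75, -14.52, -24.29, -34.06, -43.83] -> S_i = -4.75 + -9.77*i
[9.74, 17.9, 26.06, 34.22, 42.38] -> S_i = 9.74 + 8.16*i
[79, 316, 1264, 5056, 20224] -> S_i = 79*4^i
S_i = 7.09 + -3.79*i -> [7.09, 3.3, -0.49, -4.28, -8.07]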